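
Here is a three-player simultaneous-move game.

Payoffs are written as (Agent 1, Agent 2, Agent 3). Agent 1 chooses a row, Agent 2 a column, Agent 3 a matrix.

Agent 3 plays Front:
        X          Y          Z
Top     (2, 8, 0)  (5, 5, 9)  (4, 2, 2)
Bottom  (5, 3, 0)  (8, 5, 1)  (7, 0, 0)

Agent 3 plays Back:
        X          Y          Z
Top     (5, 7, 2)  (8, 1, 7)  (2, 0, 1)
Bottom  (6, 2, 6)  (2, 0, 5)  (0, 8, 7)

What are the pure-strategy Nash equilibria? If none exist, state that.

There is no pure-strategy Nash equilibrium.

For each player, find the best response to each opponent profile; mutual best responses are the pure NE.
Agent 1 against (X, Front): payoffs 2, 5 → best response Bottom.
Agent 1 against (X, Back): payoffs 5, 6 → best response Bottom.
Agent 1 against (Y, Front): payoffs 5, 8 → best response Bottom.
Agent 1 against (Y, Back): payoffs 8, 2 → best response Top.
Agent 1 against (Z, Front): payoffs 4, 7 → best response Bottom.
Agent 1 against (Z, Back): payoffs 2, 0 → best response Top.
Agent 2 against (Top, Front): payoffs 8, 5, 2 → best response X.
Agent 2 against (Top, Back): payoffs 7, 1, 0 → best response X.
Agent 2 against (Bottom, Front): payoffs 3, 5, 0 → best response Y.
Agent 2 against (Bottom, Back): payoffs 2, 0, 8 → best response Z.
Agent 3 against (Top, X): payoffs 0, 2 → best response Back.
Agent 3 against (Top, Y): payoffs 9, 7 → best response Front.
Agent 3 against (Top, Z): payoffs 2, 1 → best response Front.
Agent 3 against (Bottom, X): payoffs 0, 6 → best response Back.
Agent 3 against (Bottom, Y): payoffs 1, 5 → best response Back.
Agent 3 against (Bottom, Z): payoffs 0, 7 → best response Back.
No profile is a mutual best response for all players.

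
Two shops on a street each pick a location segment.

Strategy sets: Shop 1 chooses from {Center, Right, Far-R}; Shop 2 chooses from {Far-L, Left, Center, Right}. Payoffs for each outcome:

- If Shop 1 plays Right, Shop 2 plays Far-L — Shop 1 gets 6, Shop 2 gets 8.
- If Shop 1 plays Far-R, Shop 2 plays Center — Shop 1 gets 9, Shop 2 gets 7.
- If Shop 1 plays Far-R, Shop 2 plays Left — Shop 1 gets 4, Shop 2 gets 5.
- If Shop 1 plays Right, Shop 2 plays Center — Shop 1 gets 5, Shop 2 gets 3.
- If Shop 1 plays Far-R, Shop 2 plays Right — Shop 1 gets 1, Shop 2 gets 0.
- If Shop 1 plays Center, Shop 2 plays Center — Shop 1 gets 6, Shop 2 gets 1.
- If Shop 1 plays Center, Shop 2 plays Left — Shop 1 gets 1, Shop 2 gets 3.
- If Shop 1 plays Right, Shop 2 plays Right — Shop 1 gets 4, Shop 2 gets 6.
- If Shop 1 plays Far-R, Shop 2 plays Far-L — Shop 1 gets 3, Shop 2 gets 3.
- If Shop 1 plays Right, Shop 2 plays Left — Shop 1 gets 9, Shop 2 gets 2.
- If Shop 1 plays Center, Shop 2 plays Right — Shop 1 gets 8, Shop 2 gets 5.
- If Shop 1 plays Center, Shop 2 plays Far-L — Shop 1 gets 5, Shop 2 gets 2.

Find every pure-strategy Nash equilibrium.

(Center, Far-L): Shop 1 can switch to Right (5 → 6). Not NE.
(Center, Left): Shop 1 can switch to Right (1 → 9). Not NE.
(Center, Center): Shop 1 can switch to Far-R (6 → 9). Not NE.
(Center, Right): Shop 1 gets 8, best alternative 4; Shop 2 gets 5, best alternative 3. No profitable deviation — NE.
(Right, Far-L): Shop 1 gets 6, best alternative 5; Shop 2 gets 8, best alternative 6. No profitable deviation — NE.
(Right, Left): Shop 2 can switch to Far-L (2 → 8). Not NE.
(Right, Center): Shop 1 can switch to Center (5 → 6). Not NE.
(Right, Right): Shop 1 can switch to Center (4 → 8). Not NE.
(Far-R, Far-L): Shop 1 can switch to Center (3 → 5). Not NE.
(Far-R, Left): Shop 1 can switch to Right (4 → 9). Not NE.
(Far-R, Center): Shop 1 gets 9, best alternative 6; Shop 2 gets 7, best alternative 5. No profitable deviation — NE.
(Far-R, Right): Shop 1 can switch to Center (1 → 8). Not NE.

Pure-strategy Nash equilibria: (Center, Right) and (Right, Far-L) and (Far-R, Center)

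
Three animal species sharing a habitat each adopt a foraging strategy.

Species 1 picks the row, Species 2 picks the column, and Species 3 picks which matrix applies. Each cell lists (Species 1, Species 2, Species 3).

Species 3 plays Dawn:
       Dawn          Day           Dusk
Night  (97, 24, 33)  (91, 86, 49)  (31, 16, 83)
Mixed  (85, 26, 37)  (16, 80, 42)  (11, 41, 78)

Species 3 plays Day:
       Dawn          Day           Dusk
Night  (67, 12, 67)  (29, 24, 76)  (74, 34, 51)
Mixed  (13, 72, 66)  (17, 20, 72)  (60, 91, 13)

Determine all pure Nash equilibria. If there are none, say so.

This game has no pure Nash equilibrium.

(Night, Dawn, Dawn): Species 2 can switch to Day (24 → 86). Not NE.
(Night, Dawn, Day): Species 2 can switch to Day (12 → 24). Not NE.
(Night, Day, Dawn): Species 3 can switch to Day (49 → 76). Not NE.
(Night, Day, Day): Species 2 can switch to Dusk (24 → 34). Not NE.
(Night, Dusk, Dawn): Species 2 can switch to Dawn (16 → 24). Not NE.
(Night, Dusk, Day): Species 3 can switch to Dawn (51 → 83). Not NE.
(The remaining 6 profiles each have a profitable deviation by the same check.)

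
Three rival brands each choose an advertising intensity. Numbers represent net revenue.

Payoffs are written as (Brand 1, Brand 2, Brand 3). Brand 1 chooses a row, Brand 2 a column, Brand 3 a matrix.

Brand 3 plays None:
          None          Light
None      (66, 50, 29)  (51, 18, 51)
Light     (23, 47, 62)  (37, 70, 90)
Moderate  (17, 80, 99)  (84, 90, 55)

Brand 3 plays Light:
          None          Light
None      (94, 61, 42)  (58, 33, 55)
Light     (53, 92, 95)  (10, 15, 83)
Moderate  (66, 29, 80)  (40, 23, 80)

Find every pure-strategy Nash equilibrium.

(None, None, None): Brand 3 can switch to Light (29 → 42). Not NE.
(None, None, Light): Brand 1 gets 94, best alternative 66; Brand 2 gets 61, best alternative 33; Brand 3 gets 42, best alternative 29. No profitable deviation — NE.
(None, Light, None): Brand 1 can switch to Moderate (51 → 84). Not NE.
(None, Light, Light): Brand 2 can switch to None (33 → 61). Not NE.
(Light, None, None): Brand 1 can switch to None (23 → 66). Not NE.
(Light, None, Light): Brand 1 can switch to None (53 → 94). Not NE.
(Light, Light, None): Brand 1 can switch to None (37 → 51). Not NE.
(Light, Light, Light): Brand 1 can switch to None (10 → 58). Not NE.
(Moderate, None, None): Brand 1 can switch to None (17 → 66). Not NE.
(Moderate, None, Light): Brand 1 can switch to None (66 → 94). Not NE.
(Moderate, Light, None): Brand 3 can switch to Light (55 → 80). Not NE.
(Moderate, Light, Light): Brand 1 can switch to None (40 → 58). Not NE.

The unique pure-strategy Nash equilibrium is (None, None, Light).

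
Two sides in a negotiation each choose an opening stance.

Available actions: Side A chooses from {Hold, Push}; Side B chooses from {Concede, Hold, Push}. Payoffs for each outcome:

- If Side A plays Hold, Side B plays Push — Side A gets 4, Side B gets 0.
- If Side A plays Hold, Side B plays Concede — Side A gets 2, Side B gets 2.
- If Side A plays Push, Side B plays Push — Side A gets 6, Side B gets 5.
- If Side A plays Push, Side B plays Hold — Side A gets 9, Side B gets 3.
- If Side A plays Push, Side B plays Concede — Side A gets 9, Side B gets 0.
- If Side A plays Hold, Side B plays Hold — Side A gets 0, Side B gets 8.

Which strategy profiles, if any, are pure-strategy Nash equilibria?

(Push, Push)

(Hold, Concede): Side A can switch to Push (2 → 9). Not NE.
(Hold, Hold): Side A can switch to Push (0 → 9). Not NE.
(Hold, Push): Side A can switch to Push (4 → 6). Not NE.
(Push, Concede): Side B can switch to Hold (0 → 3). Not NE.
(Push, Hold): Side B can switch to Push (3 → 5). Not NE.
(Push, Push): Side A gets 6, best alternative 4; Side B gets 5, best alternative 3. No profitable deviation — NE.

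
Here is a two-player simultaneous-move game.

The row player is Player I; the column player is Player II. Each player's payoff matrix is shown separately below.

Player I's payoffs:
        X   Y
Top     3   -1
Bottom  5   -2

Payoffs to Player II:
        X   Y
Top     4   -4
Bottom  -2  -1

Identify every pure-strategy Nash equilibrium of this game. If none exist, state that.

No pure-strategy Nash equilibrium.

For each strategy profile, look for a profitable unilateral deviation.
(Top, X): Player I can switch to Bottom (3 → 5). Not NE.
(Top, Y): Player II can switch to X (-4 → 4). Not NE.
(Bottom, X): Player II can switch to Y (-2 → -1). Not NE.
(Bottom, Y): Player I can switch to Top (-2 → -1). Not NE.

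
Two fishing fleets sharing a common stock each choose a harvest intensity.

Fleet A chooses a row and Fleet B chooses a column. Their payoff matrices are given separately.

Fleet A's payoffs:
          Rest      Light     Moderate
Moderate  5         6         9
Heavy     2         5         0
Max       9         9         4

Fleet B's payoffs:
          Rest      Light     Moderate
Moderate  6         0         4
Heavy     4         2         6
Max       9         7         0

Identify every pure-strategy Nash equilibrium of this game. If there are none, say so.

The unique pure-strategy Nash equilibrium is (Max, Rest).

Fleet A against Rest: payoffs 5, 2, 9 → best response Max.
Fleet A against Light: payoffs 6, 5, 9 → best response Max.
Fleet A against Moderate: payoffs 9, 0, 4 → best response Moderate.
Fleet B against Moderate: payoffs 6, 0, 4 → best response Rest.
Fleet B against Heavy: payoffs 4, 2, 6 → best response Moderate.
Fleet B against Max: payoffs 9, 7, 0 → best response Rest.
Mutual best responses: (Max, Rest).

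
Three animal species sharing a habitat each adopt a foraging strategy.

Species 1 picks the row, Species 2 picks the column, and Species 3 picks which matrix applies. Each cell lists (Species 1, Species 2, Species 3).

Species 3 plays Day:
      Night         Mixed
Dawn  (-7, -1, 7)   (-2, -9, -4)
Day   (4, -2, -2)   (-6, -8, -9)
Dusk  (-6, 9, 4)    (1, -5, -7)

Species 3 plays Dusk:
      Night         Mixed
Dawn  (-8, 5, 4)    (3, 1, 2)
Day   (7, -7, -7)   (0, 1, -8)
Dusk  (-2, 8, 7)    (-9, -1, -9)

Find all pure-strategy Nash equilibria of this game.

Species 1 against (Night, Day): payoffs -7, 4, -6 → best response Day.
Species 1 against (Night, Dusk): payoffs -8, 7, -2 → best response Day.
Species 1 against (Mixed, Day): payoffs -2, -6, 1 → best response Dusk.
Species 1 against (Mixed, Dusk): payoffs 3, 0, -9 → best response Dawn.
Species 2 against (Dawn, Day): payoffs -1, -9 → best response Night.
Species 2 against (Dawn, Dusk): payoffs 5, 1 → best response Night.
Species 2 against (Day, Day): payoffs -2, -8 → best response Night.
Species 2 against (Day, Dusk): payoffs -7, 1 → best response Mixed.
Species 2 against (Dusk, Day): payoffs 9, -5 → best response Night.
Species 2 against (Dusk, Dusk): payoffs 8, -1 → best response Night.
Species 3 against (Dawn, Night): payoffs 7, 4 → best response Day.
Species 3 against (Dawn, Mixed): payoffs -4, 2 → best response Dusk.
Species 3 against (Day, Night): payoffs -2, -7 → best response Day.
Species 3 against (Day, Mixed): payoffs -9, -8 → best response Dusk.
Species 3 against (Dusk, Night): payoffs 4, 7 → best response Dusk.
Species 3 against (Dusk, Mixed): payoffs -7, -9 → best response Day.
Mutual best responses: (Day, Night, Day).

The unique pure-strategy Nash equilibrium is (Day, Night, Day).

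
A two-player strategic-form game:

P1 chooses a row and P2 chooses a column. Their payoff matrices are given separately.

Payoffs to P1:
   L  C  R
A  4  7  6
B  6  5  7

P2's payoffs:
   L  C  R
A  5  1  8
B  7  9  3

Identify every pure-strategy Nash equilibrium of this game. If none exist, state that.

(A, L): P1 can switch to B (4 → 6). Not NE.
(A, C): P2 can switch to L (1 → 5). Not NE.
(A, R): P1 can switch to B (6 → 7). Not NE.
(B, L): P2 can switch to C (7 → 9). Not NE.
(B, C): P1 can switch to A (5 → 7). Not NE.
(B, R): P2 can switch to L (3 → 7). Not NE.

There is no pure-strategy Nash equilibrium.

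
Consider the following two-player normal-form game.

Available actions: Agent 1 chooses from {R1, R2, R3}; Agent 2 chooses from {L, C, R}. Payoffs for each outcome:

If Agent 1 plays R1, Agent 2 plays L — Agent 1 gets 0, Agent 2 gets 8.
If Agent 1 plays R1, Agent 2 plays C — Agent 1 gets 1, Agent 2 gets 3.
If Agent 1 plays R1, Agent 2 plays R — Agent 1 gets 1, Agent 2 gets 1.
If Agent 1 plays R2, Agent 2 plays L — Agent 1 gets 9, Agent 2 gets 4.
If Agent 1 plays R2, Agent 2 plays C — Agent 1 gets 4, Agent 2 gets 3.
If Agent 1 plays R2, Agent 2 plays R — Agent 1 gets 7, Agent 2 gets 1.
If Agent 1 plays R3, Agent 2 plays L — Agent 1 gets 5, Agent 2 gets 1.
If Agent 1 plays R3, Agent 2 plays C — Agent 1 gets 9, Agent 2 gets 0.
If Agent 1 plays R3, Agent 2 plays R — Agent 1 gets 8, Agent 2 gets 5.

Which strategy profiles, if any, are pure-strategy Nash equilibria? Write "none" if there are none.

Pure-strategy Nash equilibria: (R2, L), (R3, R)

Agent 1 against L: payoffs 0, 9, 5 → best response R2.
Agent 1 against C: payoffs 1, 4, 9 → best response R3.
Agent 1 against R: payoffs 1, 7, 8 → best response R3.
Agent 2 against R1: payoffs 8, 3, 1 → best response L.
Agent 2 against R2: payoffs 4, 3, 1 → best response L.
Agent 2 against R3: payoffs 1, 0, 5 → best response R.
Mutual best responses: (R2, L); (R3, R).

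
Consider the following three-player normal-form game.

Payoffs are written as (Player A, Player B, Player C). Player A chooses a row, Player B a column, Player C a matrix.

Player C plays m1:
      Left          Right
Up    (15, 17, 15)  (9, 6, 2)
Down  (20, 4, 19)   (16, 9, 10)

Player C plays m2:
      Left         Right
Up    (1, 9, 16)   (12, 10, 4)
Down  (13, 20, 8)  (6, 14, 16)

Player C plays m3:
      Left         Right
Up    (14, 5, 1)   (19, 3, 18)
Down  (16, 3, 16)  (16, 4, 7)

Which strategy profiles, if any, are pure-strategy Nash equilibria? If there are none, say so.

Player A against (Left, m1): payoffs 15, 20 → best response Down.
Player A against (Left, m2): payoffs 1, 13 → best response Down.
Player A against (Left, m3): payoffs 14, 16 → best response Down.
Player A against (Right, m1): payoffs 9, 16 → best response Down.
Player A against (Right, m2): payoffs 12, 6 → best response Up.
Player A against (Right, m3): payoffs 19, 16 → best response Up.
Player B against (Up, m1): payoffs 17, 6 → best response Left.
Player B against (Up, m2): payoffs 9, 10 → best response Right.
Player B against (Up, m3): payoffs 5, 3 → best response Left.
Player B against (Down, m1): payoffs 4, 9 → best response Right.
Player B against (Down, m2): payoffs 20, 14 → best response Left.
Player B against (Down, m3): payoffs 3, 4 → best response Right.
Player C against (Up, Left): payoffs 15, 16, 1 → best response m2.
Player C against (Up, Right): payoffs 2, 4, 18 → best response m3.
Player C against (Down, Left): payoffs 19, 8, 16 → best response m1.
Player C against (Down, Right): payoffs 10, 16, 7 → best response m2.
No profile is a mutual best response for all players.

No pure-strategy Nash equilibrium.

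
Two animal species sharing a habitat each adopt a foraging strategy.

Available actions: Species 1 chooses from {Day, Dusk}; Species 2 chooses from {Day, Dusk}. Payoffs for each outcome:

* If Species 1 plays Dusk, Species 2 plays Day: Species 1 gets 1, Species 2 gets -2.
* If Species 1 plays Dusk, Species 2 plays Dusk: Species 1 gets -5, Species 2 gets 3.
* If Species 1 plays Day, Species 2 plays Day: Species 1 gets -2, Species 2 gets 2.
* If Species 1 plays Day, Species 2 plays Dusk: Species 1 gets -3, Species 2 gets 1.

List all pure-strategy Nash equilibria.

(Day, Day): Species 1 can switch to Dusk (-2 → 1). Not NE.
(Day, Dusk): Species 2 can switch to Day (1 → 2). Not NE.
(Dusk, Day): Species 2 can switch to Dusk (-2 → 3). Not NE.
(Dusk, Dusk): Species 1 can switch to Day (-5 → -3). Not NE.

No pure-strategy Nash equilibrium.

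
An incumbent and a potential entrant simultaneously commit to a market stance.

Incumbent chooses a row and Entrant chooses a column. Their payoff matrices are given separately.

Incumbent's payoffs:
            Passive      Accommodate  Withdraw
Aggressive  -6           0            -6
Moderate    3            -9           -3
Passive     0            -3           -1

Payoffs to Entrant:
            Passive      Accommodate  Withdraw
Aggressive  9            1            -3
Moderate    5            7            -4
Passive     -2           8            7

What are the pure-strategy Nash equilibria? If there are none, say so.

(Aggressive, Passive): Incumbent can switch to Moderate (-6 → 3). Not NE.
(Aggressive, Accommodate): Entrant can switch to Passive (1 → 9). Not NE.
(Aggressive, Withdraw): Incumbent can switch to Moderate (-6 → -3). Not NE.
(Moderate, Passive): Entrant can switch to Accommodate (5 → 7). Not NE.
(Moderate, Accommodate): Incumbent can switch to Aggressive (-9 → 0). Not NE.
(Moderate, Withdraw): Incumbent can switch to Passive (-3 → -1). Not NE.
(Passive, Passive): Incumbent can switch to Moderate (0 → 3). Not NE.
(Passive, Accommodate): Incumbent can switch to Aggressive (-3 → 0). Not NE.
(The remaining 1 profile has a profitable deviation by the same check.)

There is no pure-strategy Nash equilibrium.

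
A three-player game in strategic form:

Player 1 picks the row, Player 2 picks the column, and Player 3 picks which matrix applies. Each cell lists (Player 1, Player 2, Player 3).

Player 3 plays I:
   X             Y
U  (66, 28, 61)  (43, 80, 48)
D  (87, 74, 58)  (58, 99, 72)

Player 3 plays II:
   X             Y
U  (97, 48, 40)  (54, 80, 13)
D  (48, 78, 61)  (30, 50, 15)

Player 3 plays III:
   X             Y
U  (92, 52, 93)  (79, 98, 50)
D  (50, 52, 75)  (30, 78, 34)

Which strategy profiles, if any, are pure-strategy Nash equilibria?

(U, X, I): Player 1 can switch to D (66 → 87). Not NE.
(U, X, II): Player 2 can switch to Y (48 → 80). Not NE.
(U, X, III): Player 2 can switch to Y (52 → 98). Not NE.
(U, Y, I): Player 1 can switch to D (43 → 58). Not NE.
(U, Y, II): Player 3 can switch to I (13 → 48). Not NE.
(U, Y, III): Player 1 gets 79, best alternative 30; Player 2 gets 98, best alternative 52; Player 3 gets 50, best alternative 48. No profitable deviation — NE.
(D, X, I): Player 2 can switch to Y (74 → 99). Not NE.
(D, X, II): Player 1 can switch to U (48 → 97). Not NE.
(D, X, III): Player 1 can switch to U (50 → 92). Not NE.
(D, Y, I): Player 1 gets 58, best alternative 43; Player 2 gets 99, best alternative 74; Player 3 gets 72, best alternative 34. No profitable deviation — NE.
(D, Y, II): Player 1 can switch to U (30 → 54). Not NE.
(D, Y, III): Player 1 can switch to U (30 → 79). Not NE.

(U, Y, III) and (D, Y, I)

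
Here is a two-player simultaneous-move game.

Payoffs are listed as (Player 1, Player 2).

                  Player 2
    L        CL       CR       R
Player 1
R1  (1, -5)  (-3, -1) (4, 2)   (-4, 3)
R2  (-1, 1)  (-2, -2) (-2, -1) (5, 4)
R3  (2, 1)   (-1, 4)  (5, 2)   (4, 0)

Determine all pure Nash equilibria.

Pure-strategy Nash equilibria: (R2, R); (R3, CL)

Player 1 against L: payoffs 1, -1, 2 → best response R3.
Player 1 against CL: payoffs -3, -2, -1 → best response R3.
Player 1 against CR: payoffs 4, -2, 5 → best response R3.
Player 1 against R: payoffs -4, 5, 4 → best response R2.
Player 2 against R1: payoffs -5, -1, 2, 3 → best response R.
Player 2 against R2: payoffs 1, -2, -1, 4 → best response R.
Player 2 against R3: payoffs 1, 4, 2, 0 → best response CL.
Mutual best responses: (R2, R); (R3, CL).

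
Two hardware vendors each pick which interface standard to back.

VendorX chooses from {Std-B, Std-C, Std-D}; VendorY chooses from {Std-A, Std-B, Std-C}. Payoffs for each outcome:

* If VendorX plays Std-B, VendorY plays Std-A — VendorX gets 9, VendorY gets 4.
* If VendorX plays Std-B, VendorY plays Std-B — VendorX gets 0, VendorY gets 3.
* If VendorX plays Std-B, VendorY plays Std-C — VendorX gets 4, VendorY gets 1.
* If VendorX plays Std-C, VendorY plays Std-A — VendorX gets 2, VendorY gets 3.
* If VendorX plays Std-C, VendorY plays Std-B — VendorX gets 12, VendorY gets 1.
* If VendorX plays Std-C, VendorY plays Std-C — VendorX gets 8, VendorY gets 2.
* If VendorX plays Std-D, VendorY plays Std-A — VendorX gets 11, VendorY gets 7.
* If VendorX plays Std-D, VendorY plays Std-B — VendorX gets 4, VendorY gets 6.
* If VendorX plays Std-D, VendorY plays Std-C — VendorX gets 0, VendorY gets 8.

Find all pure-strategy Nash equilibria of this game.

Check each profile: it is a Nash equilibrium iff no player can strictly gain by switching unilaterally.
(Std-B, Std-A): VendorX can switch to Std-D (9 → 11). Not NE.
(Std-B, Std-B): VendorX can switch to Std-C (0 → 12). Not NE.
(Std-B, Std-C): VendorX can switch to Std-C (4 → 8). Not NE.
(Std-C, Std-A): VendorX can switch to Std-B (2 → 9). Not NE.
(Std-C, Std-B): VendorY can switch to Std-A (1 → 3). Not NE.
(Std-C, Std-C): VendorY can switch to Std-A (2 → 3). Not NE.
(Std-D, Std-A): VendorY can switch to Std-C (7 → 8). Not NE.
(Std-D, Std-B): VendorX can switch to Std-C (4 → 12). Not NE.
(The remaining 1 profile has a profitable deviation by the same check.)

No pure-strategy Nash equilibrium.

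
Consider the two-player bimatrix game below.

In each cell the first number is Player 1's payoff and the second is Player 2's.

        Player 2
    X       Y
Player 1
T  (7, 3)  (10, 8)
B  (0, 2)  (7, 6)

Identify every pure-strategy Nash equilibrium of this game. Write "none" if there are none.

Pure NE: (T, Y)

Check each profile: it is a Nash equilibrium iff no player can strictly gain by switching unilaterally.
(T, X): Player 2 can switch to Y (3 → 8). Not NE.
(T, Y): Player 1 gets 10, best alternative 7; Player 2 gets 8, best alternative 3. No profitable deviation — NE.
(B, X): Player 1 can switch to T (0 → 7). Not NE.
(B, Y): Player 1 can switch to T (7 → 10). Not NE.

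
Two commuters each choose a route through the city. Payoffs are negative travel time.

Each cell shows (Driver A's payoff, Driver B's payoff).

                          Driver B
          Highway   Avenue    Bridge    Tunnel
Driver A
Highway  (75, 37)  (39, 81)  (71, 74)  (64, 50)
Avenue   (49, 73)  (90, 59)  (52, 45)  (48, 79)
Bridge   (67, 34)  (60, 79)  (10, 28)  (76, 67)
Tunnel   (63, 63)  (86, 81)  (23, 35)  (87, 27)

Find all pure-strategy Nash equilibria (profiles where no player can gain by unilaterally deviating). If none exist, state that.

(Highway, Highway): Driver B can switch to Avenue (37 → 81). Not NE.
(Highway, Avenue): Driver A can switch to Avenue (39 → 90). Not NE.
(Highway, Bridge): Driver B can switch to Avenue (74 → 81). Not NE.
(Highway, Tunnel): Driver A can switch to Bridge (64 → 76). Not NE.
(Avenue, Highway): Driver A can switch to Highway (49 → 75). Not NE.
(Avenue, Avenue): Driver B can switch to Highway (59 → 73). Not NE.
(Avenue, Bridge): Driver A can switch to Highway (52 → 71). Not NE.
(Avenue, Tunnel): Driver A can switch to Highway (48 → 64). Not NE.
(Bridge, Highway): Driver A can switch to Highway (67 → 75). Not NE.
(Bridge, Avenue): Driver A can switch to Avenue (60 → 90). Not NE.
(Bridge, Bridge): Driver A can switch to Highway (10 → 71). Not NE.
(Bridge, Tunnel): Driver A can switch to Tunnel (76 → 87). Not NE.
(The remaining 4 profiles each have a profitable deviation by the same check.)

There is no pure-strategy Nash equilibrium.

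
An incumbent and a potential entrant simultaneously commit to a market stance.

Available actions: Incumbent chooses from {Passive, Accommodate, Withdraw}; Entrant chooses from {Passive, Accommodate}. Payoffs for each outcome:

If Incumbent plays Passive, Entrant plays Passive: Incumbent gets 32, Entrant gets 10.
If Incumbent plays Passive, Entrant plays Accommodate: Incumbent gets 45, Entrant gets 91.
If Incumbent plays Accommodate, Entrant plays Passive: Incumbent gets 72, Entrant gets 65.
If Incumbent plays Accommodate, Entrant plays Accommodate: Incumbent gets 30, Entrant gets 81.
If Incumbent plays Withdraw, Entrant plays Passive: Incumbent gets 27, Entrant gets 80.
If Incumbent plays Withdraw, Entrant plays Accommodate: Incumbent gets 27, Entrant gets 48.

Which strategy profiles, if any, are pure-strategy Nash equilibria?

Pure NE: (Passive, Accommodate)

For each player, find the best response to each opponent profile; mutual best responses are the pure NE.
Incumbent against Passive: payoffs 32, 72, 27 → best response Accommodate.
Incumbent against Accommodate: payoffs 45, 30, 27 → best response Passive.
Entrant against Passive: payoffs 10, 91 → best response Accommodate.
Entrant against Accommodate: payoffs 65, 81 → best response Accommodate.
Entrant against Withdraw: payoffs 80, 48 → best response Passive.
Mutual best responses: (Passive, Accommodate).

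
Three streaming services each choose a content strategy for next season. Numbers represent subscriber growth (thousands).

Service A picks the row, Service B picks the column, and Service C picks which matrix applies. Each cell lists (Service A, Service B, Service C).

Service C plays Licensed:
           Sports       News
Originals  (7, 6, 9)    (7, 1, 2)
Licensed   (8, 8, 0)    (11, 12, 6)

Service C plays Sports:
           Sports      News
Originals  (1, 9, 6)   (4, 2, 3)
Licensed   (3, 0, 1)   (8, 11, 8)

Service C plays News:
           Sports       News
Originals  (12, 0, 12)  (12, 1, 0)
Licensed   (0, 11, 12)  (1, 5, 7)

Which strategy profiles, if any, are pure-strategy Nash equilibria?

The unique pure-strategy Nash equilibrium is (Licensed, News, Sports).

Mark each player's best response to every combination of opponents' strategies; a profile where every player is best-responding is a pure Nash equilibrium.
Service A against (Sports, Licensed): payoffs 7, 8 → best response Licensed.
Service A against (Sports, Sports): payoffs 1, 3 → best response Licensed.
Service A against (Sports, News): payoffs 12, 0 → best response Originals.
Service A against (News, Licensed): payoffs 7, 11 → best response Licensed.
Service A against (News, Sports): payoffs 4, 8 → best response Licensed.
Service A against (News, News): payoffs 12, 1 → best response Originals.
Service B against (Originals, Licensed): payoffs 6, 1 → best response Sports.
Service B against (Originals, Sports): payoffs 9, 2 → best response Sports.
Service B against (Originals, News): payoffs 0, 1 → best response News.
Service B against (Licensed, Licensed): payoffs 8, 12 → best response News.
Service B against (Licensed, Sports): payoffs 0, 11 → best response News.
Service B against (Licensed, News): payoffs 11, 5 → best response Sports.
Service C against (Originals, Sports): payoffs 9, 6, 12 → best response News.
Service C against (Originals, News): payoffs 2, 3, 0 → best response Sports.
Service C against (Licensed, Sports): payoffs 0, 1, 12 → best response News.
Service C against (Licensed, News): payoffs 6, 8, 7 → best response Sports.
Mutual best responses: (Licensed, News, Sports).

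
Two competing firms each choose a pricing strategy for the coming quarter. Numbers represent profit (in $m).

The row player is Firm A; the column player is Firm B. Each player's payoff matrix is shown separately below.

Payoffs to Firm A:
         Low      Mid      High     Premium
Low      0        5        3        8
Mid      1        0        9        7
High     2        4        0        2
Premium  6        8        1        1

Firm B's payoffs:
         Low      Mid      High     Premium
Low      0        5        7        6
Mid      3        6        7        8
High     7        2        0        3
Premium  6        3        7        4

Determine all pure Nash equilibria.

Firm A against Low: payoffs 0, 1, 2, 6 → best response Premium.
Firm A against Mid: payoffs 5, 0, 4, 8 → best response Premium.
Firm A against High: payoffs 3, 9, 0, 1 → best response Mid.
Firm A against Premium: payoffs 8, 7, 2, 1 → best response Low.
Firm B against Low: payoffs 0, 5, 7, 6 → best response High.
Firm B against Mid: payoffs 3, 6, 7, 8 → best response Premium.
Firm B against High: payoffs 7, 2, 0, 3 → best response Low.
Firm B against Premium: payoffs 6, 3, 7, 4 → best response High.
No profile is a mutual best response for all players.

There is no pure-strategy Nash equilibrium.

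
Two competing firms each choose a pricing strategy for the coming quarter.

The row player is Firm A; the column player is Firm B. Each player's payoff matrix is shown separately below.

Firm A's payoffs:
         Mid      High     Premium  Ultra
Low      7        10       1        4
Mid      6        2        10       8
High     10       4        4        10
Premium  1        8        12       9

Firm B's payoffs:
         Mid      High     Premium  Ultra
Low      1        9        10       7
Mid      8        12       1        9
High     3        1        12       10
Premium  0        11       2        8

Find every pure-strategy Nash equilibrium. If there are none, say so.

There is no pure-strategy Nash equilibrium.

For each player, find the best response to each opponent profile; mutual best responses are the pure NE.
Firm A against Mid: payoffs 7, 6, 10, 1 → best response High.
Firm A against High: payoffs 10, 2, 4, 8 → best response Low.
Firm A against Premium: payoffs 1, 10, 4, 12 → best response Premium.
Firm A against Ultra: payoffs 4, 8, 10, 9 → best response High.
Firm B against Low: payoffs 1, 9, 10, 7 → best response Premium.
Firm B against Mid: payoffs 8, 12, 1, 9 → best response High.
Firm B against High: payoffs 3, 1, 12, 10 → best response Premium.
Firm B against Premium: payoffs 0, 11, 2, 8 → best response High.
No profile is a mutual best response for all players.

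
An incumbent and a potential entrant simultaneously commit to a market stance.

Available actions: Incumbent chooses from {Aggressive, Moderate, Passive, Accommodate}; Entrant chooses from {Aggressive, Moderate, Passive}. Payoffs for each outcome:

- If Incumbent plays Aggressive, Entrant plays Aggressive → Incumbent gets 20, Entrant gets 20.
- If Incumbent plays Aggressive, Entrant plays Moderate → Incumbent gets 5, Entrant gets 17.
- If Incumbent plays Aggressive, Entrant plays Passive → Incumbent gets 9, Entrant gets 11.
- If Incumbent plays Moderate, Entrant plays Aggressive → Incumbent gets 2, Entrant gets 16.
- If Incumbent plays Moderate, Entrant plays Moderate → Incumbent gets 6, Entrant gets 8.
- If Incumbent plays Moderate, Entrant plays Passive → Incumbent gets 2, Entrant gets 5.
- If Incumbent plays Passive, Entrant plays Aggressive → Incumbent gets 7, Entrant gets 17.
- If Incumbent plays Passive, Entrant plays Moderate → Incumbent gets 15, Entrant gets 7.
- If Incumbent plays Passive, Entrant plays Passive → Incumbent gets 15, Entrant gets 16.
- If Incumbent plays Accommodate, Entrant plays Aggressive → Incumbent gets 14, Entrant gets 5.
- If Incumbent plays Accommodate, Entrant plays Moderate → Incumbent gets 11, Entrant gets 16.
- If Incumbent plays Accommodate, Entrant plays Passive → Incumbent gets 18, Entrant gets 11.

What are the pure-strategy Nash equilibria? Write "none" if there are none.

Incumbent against Aggressive: payoffs 20, 2, 7, 14 → best response Aggressive.
Incumbent against Moderate: payoffs 5, 6, 15, 11 → best response Passive.
Incumbent against Passive: payoffs 9, 2, 15, 18 → best response Accommodate.
Entrant against Aggressive: payoffs 20, 17, 11 → best response Aggressive.
Entrant against Moderate: payoffs 16, 8, 5 → best response Aggressive.
Entrant against Passive: payoffs 17, 7, 16 → best response Aggressive.
Entrant against Accommodate: payoffs 5, 16, 11 → best response Moderate.
Mutual best responses: (Aggressive, Aggressive).

(Aggressive, Aggressive)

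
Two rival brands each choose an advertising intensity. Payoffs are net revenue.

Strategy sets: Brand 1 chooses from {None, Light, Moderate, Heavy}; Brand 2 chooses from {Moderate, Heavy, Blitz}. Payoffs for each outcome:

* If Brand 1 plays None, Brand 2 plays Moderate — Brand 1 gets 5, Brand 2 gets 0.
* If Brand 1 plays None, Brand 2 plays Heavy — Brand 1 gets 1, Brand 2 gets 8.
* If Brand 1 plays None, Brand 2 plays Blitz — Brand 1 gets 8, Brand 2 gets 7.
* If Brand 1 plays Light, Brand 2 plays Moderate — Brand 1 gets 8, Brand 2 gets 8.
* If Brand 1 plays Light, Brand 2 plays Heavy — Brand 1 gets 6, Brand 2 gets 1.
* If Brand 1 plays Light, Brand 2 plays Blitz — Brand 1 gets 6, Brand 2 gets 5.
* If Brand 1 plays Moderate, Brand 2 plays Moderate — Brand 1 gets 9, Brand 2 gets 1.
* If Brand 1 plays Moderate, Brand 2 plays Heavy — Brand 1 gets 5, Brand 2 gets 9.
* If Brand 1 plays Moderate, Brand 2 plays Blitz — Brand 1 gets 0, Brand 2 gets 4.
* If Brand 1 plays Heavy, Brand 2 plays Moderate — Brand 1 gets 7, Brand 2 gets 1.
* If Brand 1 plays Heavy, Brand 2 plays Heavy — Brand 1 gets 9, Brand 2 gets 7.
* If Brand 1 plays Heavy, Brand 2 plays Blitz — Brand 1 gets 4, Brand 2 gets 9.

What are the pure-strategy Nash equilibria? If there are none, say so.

(None, Moderate): Brand 1 can switch to Light (5 → 8). Not NE.
(None, Heavy): Brand 1 can switch to Light (1 → 6). Not NE.
(None, Blitz): Brand 2 can switch to Heavy (7 → 8). Not NE.
(Light, Moderate): Brand 1 can switch to Moderate (8 → 9). Not NE.
(Light, Heavy): Brand 1 can switch to Heavy (6 → 9). Not NE.
(Light, Blitz): Brand 1 can switch to None (6 → 8). Not NE.
(The remaining 6 profiles each have a profitable deviation by the same check.)

This game has no pure Nash equilibrium.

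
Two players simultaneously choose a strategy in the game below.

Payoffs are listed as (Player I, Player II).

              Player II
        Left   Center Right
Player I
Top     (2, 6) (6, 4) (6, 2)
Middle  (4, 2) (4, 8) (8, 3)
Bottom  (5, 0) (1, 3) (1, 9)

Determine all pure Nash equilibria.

none

(Top, Left): Player I can switch to Middle (2 → 4). Not NE.
(Top, Center): Player II can switch to Left (4 → 6). Not NE.
(Top, Right): Player I can switch to Middle (6 → 8). Not NE.
(Middle, Left): Player I can switch to Bottom (4 → 5). Not NE.
(Middle, Center): Player I can switch to Top (4 → 6). Not NE.
(Middle, Right): Player II can switch to Center (3 → 8). Not NE.
(Bottom, Left): Player II can switch to Center (0 → 3). Not NE.
(Bottom, Center): Player I can switch to Top (1 → 6). Not NE.
(Bottom, Right): Player I can switch to Top (1 → 6). Not NE.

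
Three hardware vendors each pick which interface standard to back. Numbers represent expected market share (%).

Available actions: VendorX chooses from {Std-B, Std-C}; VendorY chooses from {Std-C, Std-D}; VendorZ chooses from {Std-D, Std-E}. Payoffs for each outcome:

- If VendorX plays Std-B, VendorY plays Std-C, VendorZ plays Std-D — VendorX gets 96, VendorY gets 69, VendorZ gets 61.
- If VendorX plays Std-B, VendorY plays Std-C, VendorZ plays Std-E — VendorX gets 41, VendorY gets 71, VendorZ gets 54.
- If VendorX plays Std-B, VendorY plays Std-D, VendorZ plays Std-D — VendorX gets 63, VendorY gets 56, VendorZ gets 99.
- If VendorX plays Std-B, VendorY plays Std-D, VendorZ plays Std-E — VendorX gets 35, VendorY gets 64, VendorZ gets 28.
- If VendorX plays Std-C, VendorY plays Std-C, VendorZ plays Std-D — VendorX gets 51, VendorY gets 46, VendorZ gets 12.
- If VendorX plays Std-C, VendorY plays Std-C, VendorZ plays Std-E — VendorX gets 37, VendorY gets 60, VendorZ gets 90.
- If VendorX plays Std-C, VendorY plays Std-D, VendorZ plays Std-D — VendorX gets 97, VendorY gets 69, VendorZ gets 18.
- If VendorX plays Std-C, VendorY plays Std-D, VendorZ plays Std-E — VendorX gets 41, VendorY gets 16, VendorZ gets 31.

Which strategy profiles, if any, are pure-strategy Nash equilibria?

(Std-B, Std-C, Std-D): VendorX gets 96, best alternative 51; VendorY gets 69, best alternative 56; VendorZ gets 61, best alternative 54. No profitable deviation — NE.
(Std-B, Std-C, Std-E): VendorZ can switch to Std-D (54 → 61). Not NE.
(Std-B, Std-D, Std-D): VendorX can switch to Std-C (63 → 97). Not NE.
(Std-B, Std-D, Std-E): VendorX can switch to Std-C (35 → 41). Not NE.
(Std-C, Std-C, Std-D): VendorX can switch to Std-B (51 → 96). Not NE.
(Std-C, Std-C, Std-E): VendorX can switch to Std-B (37 → 41). Not NE.
(Std-C, Std-D, Std-D): VendorZ can switch to Std-E (18 → 31). Not NE.
(Std-C, Std-D, Std-E): VendorY can switch to Std-C (16 → 60). Not NE.

Pure NE: (Std-B, Std-C, Std-D)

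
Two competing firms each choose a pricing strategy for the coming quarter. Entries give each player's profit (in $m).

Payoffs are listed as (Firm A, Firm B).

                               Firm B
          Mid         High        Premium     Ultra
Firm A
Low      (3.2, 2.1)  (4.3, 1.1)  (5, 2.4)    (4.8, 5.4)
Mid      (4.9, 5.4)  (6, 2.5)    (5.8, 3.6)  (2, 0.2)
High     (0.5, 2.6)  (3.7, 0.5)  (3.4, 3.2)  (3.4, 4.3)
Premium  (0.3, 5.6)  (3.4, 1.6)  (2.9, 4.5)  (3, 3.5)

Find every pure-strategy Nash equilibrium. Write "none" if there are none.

The pure Nash equilibria are (Low, Ultra) and (Mid, Mid).

(Low, Mid): Firm A can switch to Mid (3.2 → 4.9). Not NE.
(Low, High): Firm A can switch to Mid (4.3 → 6). Not NE.
(Low, Premium): Firm A can switch to Mid (5 → 5.8). Not NE.
(Low, Ultra): Firm A gets 4.8, best alternative 3.4; Firm B gets 5.4, best alternative 2.4. No profitable deviation — NE.
(Mid, Mid): Firm A gets 4.9, best alternative 3.2; Firm B gets 5.4, best alternative 3.6. No profitable deviation — NE.
(Mid, High): Firm B can switch to Mid (2.5 → 5.4). Not NE.
(Mid, Premium): Firm B can switch to Mid (3.6 → 5.4). Not NE.
(Mid, Ultra): Firm A can switch to Low (2 → 4.8). Not NE.
(High, Mid): Firm A can switch to Low (0.5 → 3.2). Not NE.
(High, High): Firm A can switch to Low (3.7 → 4.3). Not NE.
(High, Premium): Firm A can switch to Low (3.4 → 5). Not NE.
(High, Ultra): Firm A can switch to Low (3.4 → 4.8). Not NE.
(Premium, Mid): Firm A can switch to Low (0.3 → 3.2). Not NE.
(Premium, High): Firm A can switch to Low (3.4 → 4.3). Not NE.
(The remaining 2 profiles each have a profitable deviation by the same check.)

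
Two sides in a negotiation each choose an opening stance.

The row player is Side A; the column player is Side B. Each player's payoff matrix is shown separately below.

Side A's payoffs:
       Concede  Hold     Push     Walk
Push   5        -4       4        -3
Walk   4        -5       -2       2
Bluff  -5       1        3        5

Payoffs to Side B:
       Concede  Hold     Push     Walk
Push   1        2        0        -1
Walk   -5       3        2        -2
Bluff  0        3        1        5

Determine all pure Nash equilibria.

Pure NE: (Bluff, Walk)

Side A against Concede: payoffs 5, 4, -5 → best response Push.
Side A against Hold: payoffs -4, -5, 1 → best response Bluff.
Side A against Push: payoffs 4, -2, 3 → best response Push.
Side A against Walk: payoffs -3, 2, 5 → best response Bluff.
Side B against Push: payoffs 1, 2, 0, -1 → best response Hold.
Side B against Walk: payoffs -5, 3, 2, -2 → best response Hold.
Side B against Bluff: payoffs 0, 3, 1, 5 → best response Walk.
Mutual best responses: (Bluff, Walk).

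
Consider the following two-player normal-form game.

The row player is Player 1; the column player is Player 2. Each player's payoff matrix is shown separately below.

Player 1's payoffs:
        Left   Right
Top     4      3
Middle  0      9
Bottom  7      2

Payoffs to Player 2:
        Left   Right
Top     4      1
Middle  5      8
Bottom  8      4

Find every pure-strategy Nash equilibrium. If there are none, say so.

Check each profile: it is a Nash equilibrium iff no player can strictly gain by switching unilaterally.
(Top, Left): Player 1 can switch to Bottom (4 → 7). Not NE.
(Top, Right): Player 1 can switch to Middle (3 → 9). Not NE.
(Middle, Left): Player 1 can switch to Top (0 → 4). Not NE.
(Middle, Right): Player 1 gets 9, best alternative 3; Player 2 gets 8, best alternative 5. No profitable deviation — NE.
(Bottom, Left): Player 1 gets 7, best alternative 4; Player 2 gets 8, best alternative 4. No profitable deviation — NE.
(Bottom, Right): Player 1 can switch to Top (2 → 3). Not NE.

(Middle, Right); (Bottom, Left)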